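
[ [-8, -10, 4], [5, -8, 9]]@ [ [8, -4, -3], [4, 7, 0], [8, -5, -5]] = [[-72, -58, 4], [80, -121, -60]]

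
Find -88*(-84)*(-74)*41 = -22427328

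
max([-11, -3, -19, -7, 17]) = 17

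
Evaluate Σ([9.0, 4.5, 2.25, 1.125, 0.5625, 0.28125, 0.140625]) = 9.0 + 4.5 + 2.25 + 1.125 + 0.5625 + 0.28125 + 0.140625
= 17.859375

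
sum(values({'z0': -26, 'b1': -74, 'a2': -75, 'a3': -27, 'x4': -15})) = -217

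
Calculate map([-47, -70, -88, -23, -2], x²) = (-47)²=2209, (-70)²=4900, (-88)²=7744, (-23)²=529, (-2)²=4
= [2209, 4900, 7744, 529, 4]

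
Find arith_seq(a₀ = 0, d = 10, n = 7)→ a_0 = 0 + 0*10 = 0
a_1 = 0 + 1*10 = 10
a_2 = 0 + 2*10 = 20
...
= [0, 10, 20, 30, 40, 50, 60]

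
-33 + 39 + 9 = 15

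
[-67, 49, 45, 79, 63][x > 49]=[79, 63]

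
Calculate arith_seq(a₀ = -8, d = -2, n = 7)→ [-8, -10, -12, -14, -16, -18, -20]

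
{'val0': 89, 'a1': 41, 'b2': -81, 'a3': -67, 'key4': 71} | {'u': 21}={'val0': 89, 'a1': 41, 'b2': -81, 'a3': -67, 'key4': 71, 'u': 21}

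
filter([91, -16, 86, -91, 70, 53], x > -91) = keep x where x > -91: 91✓, -16✓, 86✓, -91✗, 70✓, 53✓
= [91, -16, 86, 70, 53]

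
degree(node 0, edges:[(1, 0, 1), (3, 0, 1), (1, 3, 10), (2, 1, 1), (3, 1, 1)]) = incident: (1,0), (3,0)
= 2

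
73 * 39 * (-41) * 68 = -7937436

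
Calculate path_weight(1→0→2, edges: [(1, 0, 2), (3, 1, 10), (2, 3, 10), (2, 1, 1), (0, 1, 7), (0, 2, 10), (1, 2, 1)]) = w(1→0)=2 + w(0→2)=10
= 12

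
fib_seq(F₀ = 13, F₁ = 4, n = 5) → [13, 4, 17, 21, 38]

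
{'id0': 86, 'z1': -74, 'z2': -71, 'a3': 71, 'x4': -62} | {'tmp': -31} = {'id0': 86, 'z1': -74, 'z2': -71, 'a3': 71, 'x4': -62, 'tmp': -31}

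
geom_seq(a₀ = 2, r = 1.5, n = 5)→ a_0 = 2*1.5^0 = 2.0
a_1 = 2*1.5^1 = 3.0
a_2 = 2*1.5^2 = 4.5
...
= [2.0, 3.0, 4.5, 6.75, 10.125]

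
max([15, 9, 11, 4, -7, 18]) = 18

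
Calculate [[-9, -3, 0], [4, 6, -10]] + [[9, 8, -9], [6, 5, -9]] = [[0, 5, -9], [10, 11, -19]]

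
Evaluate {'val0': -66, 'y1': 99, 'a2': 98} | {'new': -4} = {'val0': -66, 'y1': 99, 'a2': 98, 'new': -4}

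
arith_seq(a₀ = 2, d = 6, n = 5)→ a_0 = 2 + 0*6 = 2
a_1 = 2 + 1*6 = 8
a_2 = 2 + 2*6 = 14
...
= [2, 8, 14, 20, 26]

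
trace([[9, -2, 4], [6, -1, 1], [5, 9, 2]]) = diagonal: 9 + (-1) + 2
= 10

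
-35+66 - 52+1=-20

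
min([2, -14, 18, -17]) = -17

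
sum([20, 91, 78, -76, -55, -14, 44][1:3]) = slice → [91, 78]
91 + 78
= 169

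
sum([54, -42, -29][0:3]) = -17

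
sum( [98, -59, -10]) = 98 + (-59) + (-10)
= 29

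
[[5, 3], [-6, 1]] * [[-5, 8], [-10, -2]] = [[-55, 34], [20, -50]]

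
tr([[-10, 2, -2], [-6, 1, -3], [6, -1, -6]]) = diagonal: (-10) + 1 + (-6)
= -15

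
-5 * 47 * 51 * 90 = -1078650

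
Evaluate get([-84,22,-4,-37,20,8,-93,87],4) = 20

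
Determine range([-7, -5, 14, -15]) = 29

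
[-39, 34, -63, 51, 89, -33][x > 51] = keep x where x > 51: -39✗, 34✗, -63✗, 51✗, 89✓, -33✗
= [89]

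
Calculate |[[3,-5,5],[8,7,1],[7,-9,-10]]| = (1)*(3)*det([[7, 1], [-9, -10]]) + (-1)*(-5)*det([[8, 1], [7, -10]]) + (1)*(5)*det([[8, 7], [7, -9]])
= -183 + -435 + -605
= -1223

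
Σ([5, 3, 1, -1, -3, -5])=0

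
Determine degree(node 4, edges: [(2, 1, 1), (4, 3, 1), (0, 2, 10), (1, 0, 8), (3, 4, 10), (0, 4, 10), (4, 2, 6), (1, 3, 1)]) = incident: (4,3), (3,4), (0,4), (4,2)
= 4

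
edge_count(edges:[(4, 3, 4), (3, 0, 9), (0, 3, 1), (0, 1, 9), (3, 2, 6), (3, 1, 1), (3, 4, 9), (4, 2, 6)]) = 8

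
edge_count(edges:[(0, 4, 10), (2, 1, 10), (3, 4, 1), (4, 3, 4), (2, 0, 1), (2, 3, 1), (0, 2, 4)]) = 7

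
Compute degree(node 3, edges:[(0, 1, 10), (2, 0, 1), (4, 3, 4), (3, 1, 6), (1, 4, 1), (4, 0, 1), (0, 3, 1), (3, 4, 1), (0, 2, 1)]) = incident: (4,3), (3,1), (0,3), (3,4)
= 4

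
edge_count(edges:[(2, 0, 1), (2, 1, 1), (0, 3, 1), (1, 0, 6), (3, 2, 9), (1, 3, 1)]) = 6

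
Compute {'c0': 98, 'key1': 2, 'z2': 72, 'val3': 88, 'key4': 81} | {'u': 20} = {'c0': 98, 'key1': 2, 'z2': 72, 'val3': 88, 'key4': 81, 'u': 20}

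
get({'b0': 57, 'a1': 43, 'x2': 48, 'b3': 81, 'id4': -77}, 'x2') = 48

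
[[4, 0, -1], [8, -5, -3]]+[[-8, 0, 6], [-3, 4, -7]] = [[-4, 0, 5], [5, -1, -10]]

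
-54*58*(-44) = 137808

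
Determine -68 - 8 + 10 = -66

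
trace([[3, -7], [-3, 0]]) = 3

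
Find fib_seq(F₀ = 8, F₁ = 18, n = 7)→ F_2 = F_1 + F_0 = 26
F_3 = F_2 + F_1 = 44
F_4 = F_3 + F_2 = 70
...
= [8, 18, 26, 44, 70, 114, 184]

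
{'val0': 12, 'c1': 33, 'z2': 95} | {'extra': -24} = {'val0': 12, 'c1': 33, 'z2': 95, 'extra': -24}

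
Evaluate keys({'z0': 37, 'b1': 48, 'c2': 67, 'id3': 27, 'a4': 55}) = ['z0', 'b1', 'c2', 'id3', 'a4']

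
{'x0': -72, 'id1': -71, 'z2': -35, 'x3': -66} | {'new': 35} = {'x0': -72, 'id1': -71, 'z2': -35, 'x3': -66, 'new': 35}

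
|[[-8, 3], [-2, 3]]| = -18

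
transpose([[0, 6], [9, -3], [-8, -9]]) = [[0, 9, -8], [6, -3, -9]]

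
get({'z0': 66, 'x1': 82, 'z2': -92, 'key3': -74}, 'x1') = 82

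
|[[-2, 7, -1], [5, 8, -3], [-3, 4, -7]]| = 352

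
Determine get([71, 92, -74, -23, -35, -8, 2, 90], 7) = 90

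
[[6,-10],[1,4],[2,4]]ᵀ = [[6, 1, 2], [-10, 4, 4]]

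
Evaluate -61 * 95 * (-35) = 202825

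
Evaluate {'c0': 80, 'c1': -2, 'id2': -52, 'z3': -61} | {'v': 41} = {'c0': 80, 'c1': -2, 'id2': -52, 'z3': -61, 'v': 41}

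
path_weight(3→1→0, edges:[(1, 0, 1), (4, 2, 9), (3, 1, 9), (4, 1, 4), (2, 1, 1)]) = 10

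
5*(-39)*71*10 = -138450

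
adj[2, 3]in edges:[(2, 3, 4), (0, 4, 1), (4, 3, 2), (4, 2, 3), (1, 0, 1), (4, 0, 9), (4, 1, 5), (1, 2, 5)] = 4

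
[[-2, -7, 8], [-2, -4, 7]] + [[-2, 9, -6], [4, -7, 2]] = [[-4, 2, 2], [2, -11, 9]]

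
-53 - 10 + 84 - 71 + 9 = -41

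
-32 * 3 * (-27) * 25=64800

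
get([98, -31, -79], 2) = -79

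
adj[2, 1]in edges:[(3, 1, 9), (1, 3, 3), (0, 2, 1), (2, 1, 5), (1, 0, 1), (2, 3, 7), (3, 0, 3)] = 5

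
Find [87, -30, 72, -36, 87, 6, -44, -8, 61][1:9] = [-30, 72, -36, 87, 6, -44, -8, 61]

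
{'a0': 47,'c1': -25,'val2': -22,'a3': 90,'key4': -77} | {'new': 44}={'a0': 47, 'c1': -25, 'val2': -22, 'a3': 90, 'key4': -77, 'new': 44}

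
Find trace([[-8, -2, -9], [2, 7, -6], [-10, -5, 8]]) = 7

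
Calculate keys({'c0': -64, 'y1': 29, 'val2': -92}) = ['c0', 'y1', 'val2']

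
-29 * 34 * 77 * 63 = -4783086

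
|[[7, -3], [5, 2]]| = 29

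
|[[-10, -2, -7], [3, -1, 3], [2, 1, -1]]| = (1)*(-10)*det([[-1, 3], [1, -1]]) + (-1)*(-2)*det([[3, 3], [2, -1]]) + (1)*(-7)*det([[3, -1], [2, 1]])
= 20 + -18 + -35
= -33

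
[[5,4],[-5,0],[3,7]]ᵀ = [[5, -5, 3], [4, 0, 7]]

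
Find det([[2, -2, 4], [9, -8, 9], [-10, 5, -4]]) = (1)*(2)*det([[-8, 9], [5, -4]]) + (-1)*(-2)*det([[9, 9], [-10, -4]]) + (1)*(4)*det([[9, -8], [-10, 5]])
= -26 + 108 + -140
= -58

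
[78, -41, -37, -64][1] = -41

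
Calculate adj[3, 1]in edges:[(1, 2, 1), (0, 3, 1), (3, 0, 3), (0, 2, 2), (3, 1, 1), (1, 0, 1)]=1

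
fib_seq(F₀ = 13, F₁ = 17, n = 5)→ [13, 17, 30, 47, 77]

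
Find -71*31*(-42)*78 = 7210476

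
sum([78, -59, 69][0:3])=88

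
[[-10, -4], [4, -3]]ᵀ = [[-10, 4], [-4, -3]]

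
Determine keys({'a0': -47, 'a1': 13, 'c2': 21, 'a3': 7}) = ['a0', 'a1', 'c2', 'a3']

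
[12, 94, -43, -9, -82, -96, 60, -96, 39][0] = 12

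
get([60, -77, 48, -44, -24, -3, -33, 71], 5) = -3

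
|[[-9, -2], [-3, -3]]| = 21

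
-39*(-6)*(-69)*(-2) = 32292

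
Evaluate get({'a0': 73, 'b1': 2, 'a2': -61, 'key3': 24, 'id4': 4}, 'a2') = -61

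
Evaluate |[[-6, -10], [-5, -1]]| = (-6)*(-1) - (-10)*(-5)
= -44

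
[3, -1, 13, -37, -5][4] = -5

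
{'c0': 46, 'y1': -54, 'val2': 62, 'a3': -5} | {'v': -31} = {'c0': 46, 'y1': -54, 'val2': 62, 'a3': -5, 'v': -31}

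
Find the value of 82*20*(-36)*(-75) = 4428000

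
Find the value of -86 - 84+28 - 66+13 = -195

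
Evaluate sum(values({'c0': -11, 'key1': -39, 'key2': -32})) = -82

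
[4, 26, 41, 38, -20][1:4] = [26, 41, 38]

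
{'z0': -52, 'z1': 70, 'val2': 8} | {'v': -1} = {'z0': -52, 'z1': 70, 'val2': 8, 'v': -1}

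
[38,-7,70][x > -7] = [38, 70]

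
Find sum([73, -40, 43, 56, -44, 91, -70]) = 73 + (-40) + 43 + 56 + (-44) + 91 + (-70)
= 109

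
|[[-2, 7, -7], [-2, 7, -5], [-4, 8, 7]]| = -24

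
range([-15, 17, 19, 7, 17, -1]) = 34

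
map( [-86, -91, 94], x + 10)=[-76, -81, 104]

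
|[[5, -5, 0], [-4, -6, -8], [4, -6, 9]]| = -530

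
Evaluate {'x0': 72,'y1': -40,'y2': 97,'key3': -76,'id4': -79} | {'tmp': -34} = {'x0': 72, 'y1': -40, 'y2': 97, 'key3': -76, 'id4': -79, 'tmp': -34}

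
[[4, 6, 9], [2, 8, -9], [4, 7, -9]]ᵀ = [[4, 2, 4], [6, 8, 7], [9, -9, -9]]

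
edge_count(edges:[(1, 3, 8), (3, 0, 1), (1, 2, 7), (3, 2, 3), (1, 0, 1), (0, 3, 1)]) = 6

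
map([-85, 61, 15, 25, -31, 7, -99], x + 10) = -85+10=-75, 61+10=71, 15+10=25, 25+10=35, -31+10=-21, 7+10=17, -99+10=-89
= [-75, 71, 25, 35, -21, 17, -89]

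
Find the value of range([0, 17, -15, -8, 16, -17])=34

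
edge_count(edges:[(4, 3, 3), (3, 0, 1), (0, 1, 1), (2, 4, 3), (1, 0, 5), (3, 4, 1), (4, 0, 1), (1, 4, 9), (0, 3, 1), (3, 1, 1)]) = 10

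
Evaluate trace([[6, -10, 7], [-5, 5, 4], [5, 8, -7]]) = diagonal: 6 + 5 + (-7)
= 4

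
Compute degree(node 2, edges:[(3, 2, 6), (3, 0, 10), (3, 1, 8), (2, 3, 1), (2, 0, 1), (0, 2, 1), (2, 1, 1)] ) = 5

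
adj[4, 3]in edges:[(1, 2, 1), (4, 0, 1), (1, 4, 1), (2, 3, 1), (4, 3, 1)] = 1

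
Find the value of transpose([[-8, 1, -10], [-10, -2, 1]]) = [[-8, -10], [1, -2], [-10, 1]]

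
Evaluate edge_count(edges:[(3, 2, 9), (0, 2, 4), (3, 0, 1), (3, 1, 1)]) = 4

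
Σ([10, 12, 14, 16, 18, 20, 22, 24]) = 10 + 12 + 14 + 16 + 18 + 20 + 22 + 24
= 136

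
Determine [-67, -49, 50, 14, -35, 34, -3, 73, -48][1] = -49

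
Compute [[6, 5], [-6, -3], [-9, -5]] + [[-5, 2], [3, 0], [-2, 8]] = [[1, 7], [-3, -3], [-11, 3]]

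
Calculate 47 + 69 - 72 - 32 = 12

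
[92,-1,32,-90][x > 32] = keep x where x > 32: 92✓, -1✗, 32✗, -90✗
= [92]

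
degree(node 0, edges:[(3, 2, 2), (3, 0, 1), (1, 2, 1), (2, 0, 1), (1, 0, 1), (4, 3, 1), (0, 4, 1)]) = 4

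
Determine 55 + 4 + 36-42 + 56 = 109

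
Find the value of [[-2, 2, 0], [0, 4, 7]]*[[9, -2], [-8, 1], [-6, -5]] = C[0][0] = (-2)*(9) + (2)*(-8) + (0)*(-6) = -34
C[0][1] = (-2)*(-2) + (2)*(1) + (0)*(-5) = 6
C[1][0] = (0)*(9) + (4)*(-8) + (7)*(-6) = -74
C[1][1] = (0)*(-2) + (4)*(1) + (7)*(-5) = -31
= [[-34, 6], [-74, -31]]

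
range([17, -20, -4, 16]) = 37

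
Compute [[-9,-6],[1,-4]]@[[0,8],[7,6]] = [[-42, -108], [-28, -16]]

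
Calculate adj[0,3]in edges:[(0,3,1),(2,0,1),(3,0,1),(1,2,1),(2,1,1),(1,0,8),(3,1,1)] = 1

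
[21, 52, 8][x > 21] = keep x where x > 21: 21✗, 52✓, 8✗
= [52]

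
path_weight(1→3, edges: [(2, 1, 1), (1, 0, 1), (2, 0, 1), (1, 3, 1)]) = w(1→3)=1
= 1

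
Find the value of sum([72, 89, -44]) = 72 + 89 + (-44)
= 117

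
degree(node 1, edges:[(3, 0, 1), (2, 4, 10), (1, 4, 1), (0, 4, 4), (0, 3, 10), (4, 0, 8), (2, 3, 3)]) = incident: (1,4)
= 1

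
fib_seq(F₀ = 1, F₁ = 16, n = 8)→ [1, 16, 17, 33, 50, 83, 133, 216]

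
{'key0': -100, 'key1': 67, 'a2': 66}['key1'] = 67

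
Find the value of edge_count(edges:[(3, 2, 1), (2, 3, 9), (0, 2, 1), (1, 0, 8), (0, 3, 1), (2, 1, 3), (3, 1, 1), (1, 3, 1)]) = 8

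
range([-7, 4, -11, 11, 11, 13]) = 24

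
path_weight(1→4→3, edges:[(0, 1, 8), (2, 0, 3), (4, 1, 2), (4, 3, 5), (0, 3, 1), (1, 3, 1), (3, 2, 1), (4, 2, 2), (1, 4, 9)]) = w(1→4)=9 + w(4→3)=5
= 14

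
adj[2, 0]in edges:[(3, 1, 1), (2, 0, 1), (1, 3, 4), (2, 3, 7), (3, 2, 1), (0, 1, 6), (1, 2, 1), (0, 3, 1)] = 1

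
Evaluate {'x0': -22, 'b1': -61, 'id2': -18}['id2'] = -18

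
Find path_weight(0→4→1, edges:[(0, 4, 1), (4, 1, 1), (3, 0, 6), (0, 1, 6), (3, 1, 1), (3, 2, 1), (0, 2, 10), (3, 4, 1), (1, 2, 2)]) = 2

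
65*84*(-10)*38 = -2074800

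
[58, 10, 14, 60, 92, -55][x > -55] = keep x where x > -55: 58✓, 10✓, 14✓, 60✓, 92✓, -55✗
= [58, 10, 14, 60, 92]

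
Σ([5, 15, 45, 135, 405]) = 605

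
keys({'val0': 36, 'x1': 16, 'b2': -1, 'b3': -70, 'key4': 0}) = ['val0', 'x1', 'b2', 'b3', 'key4']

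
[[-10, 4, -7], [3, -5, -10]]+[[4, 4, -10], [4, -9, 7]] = [[-6, 8, -17], [7, -14, -3]]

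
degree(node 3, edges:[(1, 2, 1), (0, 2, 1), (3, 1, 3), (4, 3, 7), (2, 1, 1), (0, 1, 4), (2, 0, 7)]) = 2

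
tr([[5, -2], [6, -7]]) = diagonal: 5 + (-7)
= -2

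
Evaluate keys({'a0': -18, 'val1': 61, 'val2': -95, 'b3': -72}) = ['a0', 'val1', 'val2', 'b3']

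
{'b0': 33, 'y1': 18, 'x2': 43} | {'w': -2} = {'b0': 33, 'y1': 18, 'x2': 43, 'w': -2}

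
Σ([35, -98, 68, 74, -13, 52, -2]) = 35 + (-98) + 68 + 74 + (-13) + 52 + (-2)
= 116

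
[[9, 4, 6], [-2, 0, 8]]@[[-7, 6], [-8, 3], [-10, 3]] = [[-155, 84], [-66, 12]]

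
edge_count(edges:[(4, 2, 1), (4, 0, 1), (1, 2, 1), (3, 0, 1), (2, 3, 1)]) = 5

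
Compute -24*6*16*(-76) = 175104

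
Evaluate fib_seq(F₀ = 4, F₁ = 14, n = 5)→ [4, 14, 18, 32, 50]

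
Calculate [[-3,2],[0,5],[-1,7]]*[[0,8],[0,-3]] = C[0][0] = (-3)*(0) + (2)*(0) = 0
C[0][1] = (-3)*(8) + (2)*(-3) = -30
C[1][0] = (0)*(0) + (5)*(0) = 0
C[1][1] = (0)*(8) + (5)*(-3) = -15
C[2][0] = (-1)*(0) + (7)*(0) = 0
C[2][1] = (-1)*(8) + (7)*(-3) = -29
= [[0, -30], [0, -15], [0, -29]]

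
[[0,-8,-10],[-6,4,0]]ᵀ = [[0, -6], [-8, 4], [-10, 0]]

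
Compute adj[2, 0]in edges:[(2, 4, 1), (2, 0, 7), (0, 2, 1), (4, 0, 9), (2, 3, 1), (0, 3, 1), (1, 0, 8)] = 7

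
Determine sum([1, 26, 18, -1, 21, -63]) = 1 + 26 + 18 + (-1) + 21 + (-63)
= 2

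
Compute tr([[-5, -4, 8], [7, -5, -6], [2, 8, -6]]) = diagonal: (-5) + (-5) + (-6)
= -16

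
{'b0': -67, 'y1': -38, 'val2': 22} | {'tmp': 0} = {'b0': -67, 'y1': -38, 'val2': 22, 'tmp': 0}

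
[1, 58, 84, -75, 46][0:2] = [1, 58]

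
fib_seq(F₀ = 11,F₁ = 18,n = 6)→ F_2 = F_1 + F_0 = 29
F_3 = F_2 + F_1 = 47
F_4 = F_3 + F_2 = 76
...
= [11, 18, 29, 47, 76, 123]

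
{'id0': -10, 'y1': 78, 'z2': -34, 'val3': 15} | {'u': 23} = {'id0': -10, 'y1': 78, 'z2': -34, 'val3': 15, 'u': 23}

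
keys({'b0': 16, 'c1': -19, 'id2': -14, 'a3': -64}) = ['b0', 'c1', 'id2', 'a3']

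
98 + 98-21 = 175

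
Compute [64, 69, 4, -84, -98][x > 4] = keep x where x > 4: 64✓, 69✓, 4✗, -84✗, -98✗
= [64, 69]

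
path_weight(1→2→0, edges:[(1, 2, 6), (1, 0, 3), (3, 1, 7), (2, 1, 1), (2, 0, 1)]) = 7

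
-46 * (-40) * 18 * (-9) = -298080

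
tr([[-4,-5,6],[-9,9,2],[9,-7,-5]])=diagonal: (-4) + 9 + (-5)
= 0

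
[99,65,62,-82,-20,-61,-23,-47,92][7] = -47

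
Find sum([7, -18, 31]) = 20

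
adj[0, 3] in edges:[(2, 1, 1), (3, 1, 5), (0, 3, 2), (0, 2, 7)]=2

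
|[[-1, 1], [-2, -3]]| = 5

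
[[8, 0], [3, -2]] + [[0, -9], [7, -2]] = [[8, -9], [10, -4]]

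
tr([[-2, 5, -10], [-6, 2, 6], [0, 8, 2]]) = diagonal: (-2) + 2 + 2
= 2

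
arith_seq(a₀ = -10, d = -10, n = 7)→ [-10, -20, -30, -40, -50, -60, -70]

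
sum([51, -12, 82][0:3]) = slice → [51, -12, 82]
51 + (-12) + 82
= 121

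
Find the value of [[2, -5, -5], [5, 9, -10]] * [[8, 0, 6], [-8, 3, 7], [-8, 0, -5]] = [[96, -15, 2], [48, 27, 143]]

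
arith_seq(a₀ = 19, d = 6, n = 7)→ a_0 = 19 + 0*6 = 19
a_1 = 19 + 1*6 = 25
a_2 = 19 + 2*6 = 31
...
= [19, 25, 31, 37, 43, 49, 55]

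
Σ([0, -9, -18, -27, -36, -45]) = 0 + (-9) + (-18) + (-27) + (-36) + (-45)
= -135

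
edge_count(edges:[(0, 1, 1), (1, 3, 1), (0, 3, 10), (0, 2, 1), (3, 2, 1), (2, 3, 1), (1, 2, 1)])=7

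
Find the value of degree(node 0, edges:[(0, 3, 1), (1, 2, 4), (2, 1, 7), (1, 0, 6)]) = incident: (0,3), (1,0)
= 2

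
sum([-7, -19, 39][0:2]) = slice → [-7, -19]
(-7) + (-19)
= -26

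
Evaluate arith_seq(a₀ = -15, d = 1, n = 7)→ a_0 = -15 + 0*1 = -15
a_1 = -15 + 1*1 = -14
a_2 = -15 + 2*1 = -13
...
= [-15, -14, -13, -12, -11, -10, -9]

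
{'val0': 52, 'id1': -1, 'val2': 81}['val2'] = 81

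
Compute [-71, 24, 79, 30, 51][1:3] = [24, 79]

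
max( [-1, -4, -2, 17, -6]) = 17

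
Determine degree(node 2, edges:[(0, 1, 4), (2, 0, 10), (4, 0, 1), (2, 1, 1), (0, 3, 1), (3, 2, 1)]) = incident: (2,0), (2,1), (3,2)
= 3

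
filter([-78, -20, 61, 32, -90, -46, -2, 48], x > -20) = keep x where x > -20: -78✗, -20✗, 61✓, 32✓, -90✗, -46✗, -2✓, 48✓
= [61, 32, -2, 48]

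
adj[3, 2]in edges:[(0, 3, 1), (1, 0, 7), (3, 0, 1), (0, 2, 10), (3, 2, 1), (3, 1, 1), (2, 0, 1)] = 1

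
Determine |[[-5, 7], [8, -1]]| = (-5)*(-1) - (7)*(8)
= -51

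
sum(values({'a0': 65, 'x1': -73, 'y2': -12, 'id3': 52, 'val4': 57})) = 65 + (-73) + (-12) + 52 + 57
= 89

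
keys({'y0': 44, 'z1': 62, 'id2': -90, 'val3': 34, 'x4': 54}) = ['y0', 'z1', 'id2', 'val3', 'x4']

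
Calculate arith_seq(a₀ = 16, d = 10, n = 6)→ a_0 = 16 + 0*10 = 16
a_1 = 16 + 1*10 = 26
a_2 = 16 + 2*10 = 36
...
= [16, 26, 36, 46, 56, 66]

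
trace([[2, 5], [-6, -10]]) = -8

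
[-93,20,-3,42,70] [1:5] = [20, -3, 42, 70]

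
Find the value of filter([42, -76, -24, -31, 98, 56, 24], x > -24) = keep x where x > -24: 42✓, -76✗, -24✗, -31✗, 98✓, 56✓, 24✓
= [42, 98, 56, 24]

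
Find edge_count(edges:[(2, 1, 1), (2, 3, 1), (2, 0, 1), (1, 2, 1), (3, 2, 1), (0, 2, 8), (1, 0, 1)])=7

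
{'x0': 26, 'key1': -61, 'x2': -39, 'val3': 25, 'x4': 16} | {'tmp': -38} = {'x0': 26, 'key1': -61, 'x2': -39, 'val3': 25, 'x4': 16, 'tmp': -38}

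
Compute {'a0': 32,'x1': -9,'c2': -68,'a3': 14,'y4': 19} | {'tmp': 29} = {'a0': 32, 'x1': -9, 'c2': -68, 'a3': 14, 'y4': 19, 'tmp': 29}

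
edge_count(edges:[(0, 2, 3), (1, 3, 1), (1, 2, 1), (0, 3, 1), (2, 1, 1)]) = 5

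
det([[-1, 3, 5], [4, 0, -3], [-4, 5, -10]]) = (1)*(-1)*det([[0, -3], [5, -10]]) + (-1)*(3)*det([[4, -3], [-4, -10]]) + (1)*(5)*det([[4, 0], [-4, 5]])
= -15 + 156 + 100
= 241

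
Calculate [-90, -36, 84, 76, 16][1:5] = [-36, 84, 76, 16]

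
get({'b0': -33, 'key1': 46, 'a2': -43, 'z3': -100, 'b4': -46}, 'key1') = 46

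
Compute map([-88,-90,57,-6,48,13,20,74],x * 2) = -88*2=-176, -90*2=-180, 57*2=114, -6*2=-12, 48*2=96, 13*2=26, 20*2=40, 74*2=148
= [-176, -180, 114, -12, 96, 26, 40, 148]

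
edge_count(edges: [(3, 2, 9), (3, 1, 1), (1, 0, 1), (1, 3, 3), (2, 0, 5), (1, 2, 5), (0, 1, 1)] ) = 7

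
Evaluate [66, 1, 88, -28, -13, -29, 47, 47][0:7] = [66, 1, 88, -28, -13, -29, 47]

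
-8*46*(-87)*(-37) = -1184592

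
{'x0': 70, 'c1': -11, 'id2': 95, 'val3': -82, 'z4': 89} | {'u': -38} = {'x0': 70, 'c1': -11, 'id2': 95, 'val3': -82, 'z4': 89, 'u': -38}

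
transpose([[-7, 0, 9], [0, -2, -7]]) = [[-7, 0], [0, -2], [9, -7]]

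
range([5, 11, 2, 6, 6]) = 9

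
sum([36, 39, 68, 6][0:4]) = 149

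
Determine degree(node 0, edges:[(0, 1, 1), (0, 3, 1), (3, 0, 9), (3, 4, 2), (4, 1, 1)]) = incident: (0,1), (0,3), (3,0)
= 3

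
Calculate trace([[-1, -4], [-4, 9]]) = 8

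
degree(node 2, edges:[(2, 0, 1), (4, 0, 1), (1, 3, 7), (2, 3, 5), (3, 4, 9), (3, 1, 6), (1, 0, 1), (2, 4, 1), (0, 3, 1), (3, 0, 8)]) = 3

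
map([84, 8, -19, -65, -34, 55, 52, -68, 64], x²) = (84)²=7056, (8)²=64, (-19)²=361, (-65)²=4225, (-34)²=1156, (55)²=3025, (52)²=2704, (-68)²=4624, (64)²=4096
= [7056, 64, 361, 4225, 1156, 3025, 2704, 4624, 4096]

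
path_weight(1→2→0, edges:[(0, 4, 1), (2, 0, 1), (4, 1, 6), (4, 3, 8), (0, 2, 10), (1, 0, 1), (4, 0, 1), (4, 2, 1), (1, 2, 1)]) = 2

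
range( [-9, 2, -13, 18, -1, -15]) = 33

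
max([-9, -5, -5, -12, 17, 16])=17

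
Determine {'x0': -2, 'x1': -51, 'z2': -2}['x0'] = -2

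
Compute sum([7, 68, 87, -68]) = 94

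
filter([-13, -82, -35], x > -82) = keep x where x > -82: -13✓, -82✗, -35✓
= [-13, -35]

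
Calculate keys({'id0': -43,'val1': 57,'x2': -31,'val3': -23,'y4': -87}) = ['id0', 'val1', 'x2', 'val3', 'y4']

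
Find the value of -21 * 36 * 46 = -34776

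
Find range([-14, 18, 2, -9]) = 32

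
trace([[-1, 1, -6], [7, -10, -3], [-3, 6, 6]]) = diagonal: (-1) + (-10) + 6
= -5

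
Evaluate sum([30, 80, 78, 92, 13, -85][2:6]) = 98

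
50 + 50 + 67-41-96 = 30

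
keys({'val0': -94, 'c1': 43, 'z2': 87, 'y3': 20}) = ['val0', 'c1', 'z2', 'y3']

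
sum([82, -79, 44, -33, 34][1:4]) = -68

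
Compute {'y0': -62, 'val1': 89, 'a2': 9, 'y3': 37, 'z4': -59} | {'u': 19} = {'y0': -62, 'val1': 89, 'a2': 9, 'y3': 37, 'z4': -59, 'u': 19}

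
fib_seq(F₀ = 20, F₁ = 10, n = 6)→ F_2 = F_1 + F_0 = 30
F_3 = F_2 + F_1 = 40
F_4 = F_3 + F_2 = 70
...
= [20, 10, 30, 40, 70, 110]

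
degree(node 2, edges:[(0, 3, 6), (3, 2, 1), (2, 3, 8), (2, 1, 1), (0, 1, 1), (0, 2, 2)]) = incident: (3,2), (2,3), (2,1), (0,2)
= 4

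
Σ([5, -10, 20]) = 5 + -10 + 20
= 15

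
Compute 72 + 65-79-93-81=-116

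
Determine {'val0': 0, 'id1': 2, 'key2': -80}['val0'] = 0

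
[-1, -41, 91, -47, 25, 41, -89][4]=25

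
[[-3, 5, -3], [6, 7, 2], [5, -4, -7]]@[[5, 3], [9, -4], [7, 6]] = C[0][0] = (-3)*(5) + (5)*(9) + (-3)*(7) = 9
C[0][1] = (-3)*(3) + (5)*(-4) + (-3)*(6) = -47
C[1][0] = (6)*(5) + (7)*(9) + (2)*(7) = 107
C[1][1] = (6)*(3) + (7)*(-4) + (2)*(6) = 2
C[2][0] = (5)*(5) + (-4)*(9) + (-7)*(7) = -60
C[2][1] = (5)*(3) + (-4)*(-4) + (-7)*(6) = -11
= [[9, -47], [107, 2], [-60, -11]]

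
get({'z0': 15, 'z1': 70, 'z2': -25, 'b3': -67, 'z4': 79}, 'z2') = -25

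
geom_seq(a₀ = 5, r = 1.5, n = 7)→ a_0 = 5*1.5^0 = 5.0
a_1 = 5*1.5^1 = 7.5
a_2 = 5*1.5^2 = 11.25
...
= [5.0, 7.5, 11.25, 16.875, 25.3125, 37.96875, 56.953125]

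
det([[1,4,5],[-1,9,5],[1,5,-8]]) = (1)*(1)*det([[9, 5], [5, -8]]) + (-1)*(4)*det([[-1, 5], [1, -8]]) + (1)*(5)*det([[-1, 9], [1, 5]])
= -97 + -12 + -70
= -179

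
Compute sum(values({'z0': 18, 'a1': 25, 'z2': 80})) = 123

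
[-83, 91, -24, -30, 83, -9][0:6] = [-83, 91, -24, -30, 83, -9]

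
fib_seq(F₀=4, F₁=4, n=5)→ F_2 = F_1 + F_0 = 8
F_3 = F_2 + F_1 = 12
F_4 = F_3 + F_2 = 20
= [4, 4, 8, 12, 20]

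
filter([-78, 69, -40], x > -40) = [69]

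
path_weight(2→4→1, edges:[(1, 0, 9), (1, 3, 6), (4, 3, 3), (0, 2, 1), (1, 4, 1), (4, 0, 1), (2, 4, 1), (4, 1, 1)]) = w(2→4)=1 + w(4→1)=1
= 2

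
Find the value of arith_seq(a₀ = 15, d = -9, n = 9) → [15, 6, -3, -12, -21, -30, -39, -48, -57]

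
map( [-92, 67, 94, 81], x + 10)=-92+10=-82, 67+10=77, 94+10=104, 81+10=91
= [-82, 77, 104, 91]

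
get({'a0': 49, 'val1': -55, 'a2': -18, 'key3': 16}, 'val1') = -55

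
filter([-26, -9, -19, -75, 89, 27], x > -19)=keep x where x > -19: -26✗, -9✓, -19✗, -75✗, 89✓, 27✓
= [-9, 89, 27]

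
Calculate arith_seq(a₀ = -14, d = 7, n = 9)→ a_0 = -14 + 0*7 = -14
a_1 = -14 + 1*7 = -7
a_2 = -14 + 2*7 = 0
...
= [-14, -7, 0, 7, 14, 21, 28, 35, 42]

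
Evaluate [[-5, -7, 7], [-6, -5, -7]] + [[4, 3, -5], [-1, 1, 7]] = [[-1, -4, 2], [-7, -4, 0]]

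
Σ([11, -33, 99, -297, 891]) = 11 + -33 + 99 + -297 + 891
= 671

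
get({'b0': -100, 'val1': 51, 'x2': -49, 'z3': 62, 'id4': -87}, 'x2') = -49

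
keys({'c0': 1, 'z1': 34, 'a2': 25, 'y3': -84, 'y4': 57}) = ['c0', 'z1', 'a2', 'y3', 'y4']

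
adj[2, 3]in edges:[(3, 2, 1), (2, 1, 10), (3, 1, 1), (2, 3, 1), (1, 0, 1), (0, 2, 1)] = 1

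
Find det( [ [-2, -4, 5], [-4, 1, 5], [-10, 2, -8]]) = (1)*(-2)*det([[1, 5], [2, -8]]) + (-1)*(-4)*det([[-4, 5], [-10, -8]]) + (1)*(5)*det([[-4, 1], [-10, 2]])
= 36 + 328 + 10
= 374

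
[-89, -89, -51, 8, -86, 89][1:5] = [-89, -51, 8, -86]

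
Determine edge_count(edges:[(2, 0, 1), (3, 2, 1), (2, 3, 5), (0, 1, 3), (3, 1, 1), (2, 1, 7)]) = 6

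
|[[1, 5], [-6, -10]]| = 20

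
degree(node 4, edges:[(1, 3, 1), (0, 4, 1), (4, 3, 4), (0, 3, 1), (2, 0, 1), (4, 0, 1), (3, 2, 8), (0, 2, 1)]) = 3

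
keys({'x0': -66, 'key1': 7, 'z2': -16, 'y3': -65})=['x0', 'key1', 'z2', 'y3']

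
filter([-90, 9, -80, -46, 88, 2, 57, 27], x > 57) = keep x where x > 57: -90✗, 9✗, -80✗, -46✗, 88✓, 2✗, 57✗, 27✗
= [88]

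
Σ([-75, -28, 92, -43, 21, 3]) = (-75) + (-28) + 92 + (-43) + 21 + 3
= -30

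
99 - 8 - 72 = 19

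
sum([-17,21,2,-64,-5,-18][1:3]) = 23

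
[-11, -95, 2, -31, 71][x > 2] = [71]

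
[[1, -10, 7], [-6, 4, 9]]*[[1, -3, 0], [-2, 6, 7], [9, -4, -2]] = C[0][0] = (1)*(1) + (-10)*(-2) + (7)*(9) = 84
C[0][1] = (1)*(-3) + (-10)*(6) + (7)*(-4) = -91
C[0][2] = (1)*(0) + (-10)*(7) + (7)*(-2) = -84
C[1][0] = (-6)*(1) + (4)*(-2) + (9)*(9) = 67
C[1][1] = (-6)*(-3) + (4)*(6) + (9)*(-4) = 6
C[1][2] = (-6)*(0) + (4)*(7) + (9)*(-2) = 10
= [[84, -91, -84], [67, 6, 10]]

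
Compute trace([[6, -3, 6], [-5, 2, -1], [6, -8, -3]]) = diagonal: 6 + 2 + (-3)
= 5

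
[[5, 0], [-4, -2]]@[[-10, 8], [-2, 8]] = [[-50, 40], [44, -48]]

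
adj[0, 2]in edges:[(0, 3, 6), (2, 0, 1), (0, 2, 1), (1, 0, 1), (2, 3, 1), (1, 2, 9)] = 1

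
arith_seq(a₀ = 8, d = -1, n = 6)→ [8, 7, 6, 5, 4, 3]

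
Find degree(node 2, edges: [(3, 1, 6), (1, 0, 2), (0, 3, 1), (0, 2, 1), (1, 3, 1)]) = incident: (0,2)
= 1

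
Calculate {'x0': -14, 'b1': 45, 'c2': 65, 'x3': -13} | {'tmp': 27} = {'x0': -14, 'b1': 45, 'c2': 65, 'x3': -13, 'tmp': 27}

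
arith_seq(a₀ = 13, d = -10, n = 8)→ a_0 = 13 + 0*-10 = 13
a_1 = 13 + 1*-10 = 3
a_2 = 13 + 2*-10 = -7
...
= [13, 3, -7, -17, -27, -37, -47, -57]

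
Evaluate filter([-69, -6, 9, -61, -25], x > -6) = keep x where x > -6: -69✗, -6✗, 9✓, -61✗, -25✗
= [9]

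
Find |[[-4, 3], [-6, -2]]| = 26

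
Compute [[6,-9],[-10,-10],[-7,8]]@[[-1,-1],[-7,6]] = [[57, -60], [80, -50], [-49, 55]]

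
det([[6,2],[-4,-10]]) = (6)*(-10) - (2)*(-4)
= -52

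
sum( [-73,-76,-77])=(-73) + (-76) + (-77)
= -226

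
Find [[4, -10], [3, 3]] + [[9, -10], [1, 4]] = [[13, -20], [4, 7]]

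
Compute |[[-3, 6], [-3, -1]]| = (-3)*(-1) - (6)*(-3)
= 21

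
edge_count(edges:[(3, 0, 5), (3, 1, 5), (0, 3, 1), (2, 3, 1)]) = 4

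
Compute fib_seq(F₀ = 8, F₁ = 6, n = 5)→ [8, 6, 14, 20, 34]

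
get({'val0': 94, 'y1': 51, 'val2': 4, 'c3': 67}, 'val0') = 94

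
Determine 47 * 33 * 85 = 131835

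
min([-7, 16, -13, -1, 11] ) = -13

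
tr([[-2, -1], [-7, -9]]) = -11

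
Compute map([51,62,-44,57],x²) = (51)²=2601, (62)²=3844, (-44)²=1936, (57)²=3249
= [2601, 3844, 1936, 3249]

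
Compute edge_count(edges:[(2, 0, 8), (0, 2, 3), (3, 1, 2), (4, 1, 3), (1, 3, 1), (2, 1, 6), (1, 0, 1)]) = 7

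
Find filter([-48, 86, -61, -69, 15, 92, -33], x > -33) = [86, 15, 92]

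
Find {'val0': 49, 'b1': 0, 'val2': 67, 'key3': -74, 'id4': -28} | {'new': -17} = {'val0': 49, 'b1': 0, 'val2': 67, 'key3': -74, 'id4': -28, 'new': -17}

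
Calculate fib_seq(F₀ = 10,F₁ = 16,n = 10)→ [10, 16, 26, 42, 68, 110, 178, 288, 466, 754]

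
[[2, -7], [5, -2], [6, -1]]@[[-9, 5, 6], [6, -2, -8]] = C[0][0] = (2)*(-9) + (-7)*(6) = -60
C[0][1] = (2)*(5) + (-7)*(-2) = 24
C[0][2] = (2)*(6) + (-7)*(-8) = 68
C[1][0] = (5)*(-9) + (-2)*(6) = -57
C[1][1] = (5)*(5) + (-2)*(-2) = 29
C[1][2] = (5)*(6) + (-2)*(-8) = 46
... (3 more cells)
= [[-60, 24, 68], [-57, 29, 46], [-60, 32, 44]]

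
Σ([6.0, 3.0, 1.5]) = 6.0 + 3.0 + 1.5
= 10.5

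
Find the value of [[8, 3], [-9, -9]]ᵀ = [[8, -9], [3, -9]]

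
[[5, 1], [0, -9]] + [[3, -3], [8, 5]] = [[8, -2], [8, -4]]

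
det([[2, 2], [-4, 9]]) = 26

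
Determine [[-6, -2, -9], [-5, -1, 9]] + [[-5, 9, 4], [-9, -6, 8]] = [[-11, 7, -5], [-14, -7, 17]]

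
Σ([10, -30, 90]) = 10 + -30 + 90
= 70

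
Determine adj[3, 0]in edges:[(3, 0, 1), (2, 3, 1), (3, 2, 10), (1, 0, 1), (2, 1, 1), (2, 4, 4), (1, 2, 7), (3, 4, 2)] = 1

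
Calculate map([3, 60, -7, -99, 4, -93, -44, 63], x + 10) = [13, 70, 3, -89, 14, -83, -34, 73]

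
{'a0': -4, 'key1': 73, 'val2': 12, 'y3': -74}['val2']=12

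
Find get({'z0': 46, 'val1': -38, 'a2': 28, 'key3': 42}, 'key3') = 42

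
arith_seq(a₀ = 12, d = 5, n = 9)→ [12, 17, 22, 27, 32, 37, 42, 47, 52]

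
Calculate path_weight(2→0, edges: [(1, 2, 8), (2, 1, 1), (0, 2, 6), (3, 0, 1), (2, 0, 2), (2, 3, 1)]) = 2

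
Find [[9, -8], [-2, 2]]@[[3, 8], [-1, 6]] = C[0][0] = (9)*(3) + (-8)*(-1) = 35
C[0][1] = (9)*(8) + (-8)*(6) = 24
C[1][0] = (-2)*(3) + (2)*(-1) = -8
C[1][1] = (-2)*(8) + (2)*(6) = -4
= [[35, 24], [-8, -4]]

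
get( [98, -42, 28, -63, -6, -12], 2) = 28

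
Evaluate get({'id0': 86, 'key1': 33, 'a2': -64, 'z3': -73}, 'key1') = 33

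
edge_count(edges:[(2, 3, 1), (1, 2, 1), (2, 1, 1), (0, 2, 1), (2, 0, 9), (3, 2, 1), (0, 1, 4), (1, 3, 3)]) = 8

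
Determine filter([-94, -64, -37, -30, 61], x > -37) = keep x where x > -37: -94✗, -64✗, -37✗, -30✓, 61✓
= [-30, 61]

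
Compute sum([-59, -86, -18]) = -163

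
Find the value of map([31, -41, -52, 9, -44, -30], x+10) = 31+10=41, -41+10=-31, -52+10=-42, 9+10=19, -44+10=-34, -30+10=-20
= [41, -31, -42, 19, -34, -20]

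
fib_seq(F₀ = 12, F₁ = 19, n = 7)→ F_2 = F_1 + F_0 = 31
F_3 = F_2 + F_1 = 50
F_4 = F_3 + F_2 = 81
...
= [12, 19, 31, 50, 81, 131, 212]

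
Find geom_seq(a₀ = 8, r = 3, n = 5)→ a_0 = 8*3^0 = 8
a_1 = 8*3^1 = 24
a_2 = 8*3^2 = 72
...
= [8, 24, 72, 216, 648]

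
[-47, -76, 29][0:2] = [-47, -76]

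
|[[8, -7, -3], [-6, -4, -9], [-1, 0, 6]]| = (1)*(8)*det([[-4, -9], [0, 6]]) + (-1)*(-7)*det([[-6, -9], [-1, 6]]) + (1)*(-3)*det([[-6, -4], [-1, 0]])
= -192 + -315 + 12
= -495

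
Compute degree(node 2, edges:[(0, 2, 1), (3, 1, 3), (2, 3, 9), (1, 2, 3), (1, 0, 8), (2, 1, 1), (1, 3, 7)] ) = 4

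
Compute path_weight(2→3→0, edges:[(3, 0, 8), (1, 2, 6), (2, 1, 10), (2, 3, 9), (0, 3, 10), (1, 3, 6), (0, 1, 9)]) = 17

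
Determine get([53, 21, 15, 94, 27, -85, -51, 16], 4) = 27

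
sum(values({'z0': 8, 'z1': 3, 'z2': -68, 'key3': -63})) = 8 + 3 + (-68) + (-63)
= -120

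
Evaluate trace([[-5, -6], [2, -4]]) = -9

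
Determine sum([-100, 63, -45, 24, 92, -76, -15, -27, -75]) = (-100) + 63 + (-45) + 24 + 92 + (-76) + (-15) + (-27) + (-75)
= -159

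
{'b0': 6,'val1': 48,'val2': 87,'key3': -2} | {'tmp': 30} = {'b0': 6, 'val1': 48, 'val2': 87, 'key3': -2, 'tmp': 30}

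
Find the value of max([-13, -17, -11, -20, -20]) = -11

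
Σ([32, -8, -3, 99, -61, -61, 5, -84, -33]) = -114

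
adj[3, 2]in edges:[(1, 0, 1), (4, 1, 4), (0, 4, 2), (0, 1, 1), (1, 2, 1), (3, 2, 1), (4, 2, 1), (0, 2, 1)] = 1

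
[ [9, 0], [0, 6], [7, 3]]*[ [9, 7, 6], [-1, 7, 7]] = [[81, 63, 54], [-6, 42, 42], [60, 70, 63]]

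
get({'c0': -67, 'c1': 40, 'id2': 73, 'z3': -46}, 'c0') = -67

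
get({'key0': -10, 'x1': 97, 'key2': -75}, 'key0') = -10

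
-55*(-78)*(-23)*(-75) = 7400250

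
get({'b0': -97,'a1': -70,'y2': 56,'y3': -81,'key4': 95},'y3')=-81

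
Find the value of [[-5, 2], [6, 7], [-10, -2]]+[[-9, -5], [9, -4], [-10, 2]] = [[-14, -3], [15, 3], [-20, 0]]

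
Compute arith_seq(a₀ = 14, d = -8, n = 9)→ a_0 = 14 + 0*-8 = 14
a_1 = 14 + 1*-8 = 6
a_2 = 14 + 2*-8 = -2
...
= [14, 6, -2, -10, -18, -26, -34, -42, -50]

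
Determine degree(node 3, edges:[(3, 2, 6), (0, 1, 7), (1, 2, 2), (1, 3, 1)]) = 2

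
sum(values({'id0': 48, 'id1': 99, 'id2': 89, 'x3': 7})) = 48 + 99 + 89 + 7
= 243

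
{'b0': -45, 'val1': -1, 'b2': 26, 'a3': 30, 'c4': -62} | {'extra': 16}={'b0': -45, 'val1': -1, 'b2': 26, 'a3': 30, 'c4': -62, 'extra': 16}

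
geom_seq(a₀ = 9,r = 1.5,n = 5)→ [9.0, 13.5, 20.25, 30.375, 45.5625]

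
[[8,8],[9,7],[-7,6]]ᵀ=[[8, 9, -7], [8, 7, 6]]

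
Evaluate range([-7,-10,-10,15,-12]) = 27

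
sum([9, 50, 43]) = 9 + 50 + 43
= 102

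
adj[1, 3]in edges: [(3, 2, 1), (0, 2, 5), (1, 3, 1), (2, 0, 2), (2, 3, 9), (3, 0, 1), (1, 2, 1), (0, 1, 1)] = 1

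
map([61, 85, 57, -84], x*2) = [122, 170, 114, -168]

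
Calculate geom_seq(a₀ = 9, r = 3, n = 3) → a_0 = 9*3^0 = 9
a_1 = 9*3^1 = 27
a_2 = 9*3^2 = 81
= [9, 27, 81]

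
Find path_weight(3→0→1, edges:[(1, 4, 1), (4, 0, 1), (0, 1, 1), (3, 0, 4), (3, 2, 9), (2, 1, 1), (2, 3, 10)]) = 5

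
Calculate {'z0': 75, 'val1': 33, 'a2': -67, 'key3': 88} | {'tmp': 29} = {'z0': 75, 'val1': 33, 'a2': -67, 'key3': 88, 'tmp': 29}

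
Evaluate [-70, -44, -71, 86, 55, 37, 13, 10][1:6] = [-44, -71, 86, 55, 37]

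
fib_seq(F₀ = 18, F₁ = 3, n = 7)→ [18, 3, 21, 24, 45, 69, 114]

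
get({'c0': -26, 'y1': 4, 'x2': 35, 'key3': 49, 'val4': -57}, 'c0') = -26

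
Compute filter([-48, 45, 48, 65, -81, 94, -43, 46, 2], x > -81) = keep x where x > -81: -48✓, 45✓, 48✓, 65✓, -81✗, 94✓, -43✓, 46✓, 2✓
= [-48, 45, 48, 65, 94, -43, 46, 2]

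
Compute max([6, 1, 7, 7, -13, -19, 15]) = 15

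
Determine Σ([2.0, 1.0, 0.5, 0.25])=2.0 + 1.0 + 0.5 + 0.25
= 3.75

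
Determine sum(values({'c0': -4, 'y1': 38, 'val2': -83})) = (-4) + 38 + (-83)
= -49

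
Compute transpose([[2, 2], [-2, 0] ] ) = [[2, -2], [2, 0]]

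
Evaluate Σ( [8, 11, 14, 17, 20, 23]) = 93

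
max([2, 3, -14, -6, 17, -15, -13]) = 17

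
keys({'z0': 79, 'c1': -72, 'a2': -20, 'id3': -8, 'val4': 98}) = ['z0', 'c1', 'a2', 'id3', 'val4']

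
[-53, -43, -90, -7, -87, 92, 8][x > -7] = [92, 8]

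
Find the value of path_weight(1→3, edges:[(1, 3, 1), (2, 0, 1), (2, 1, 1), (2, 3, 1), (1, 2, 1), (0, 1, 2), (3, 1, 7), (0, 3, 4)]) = 1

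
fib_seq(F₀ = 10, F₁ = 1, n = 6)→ [10, 1, 11, 12, 23, 35]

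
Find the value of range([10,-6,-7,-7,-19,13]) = 32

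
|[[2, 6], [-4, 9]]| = 42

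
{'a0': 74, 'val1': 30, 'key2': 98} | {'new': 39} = {'a0': 74, 'val1': 30, 'key2': 98, 'new': 39}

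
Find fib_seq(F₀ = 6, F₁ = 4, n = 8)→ F_2 = F_1 + F_0 = 10
F_3 = F_2 + F_1 = 14
F_4 = F_3 + F_2 = 24
...
= [6, 4, 10, 14, 24, 38, 62, 100]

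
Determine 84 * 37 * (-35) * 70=-7614600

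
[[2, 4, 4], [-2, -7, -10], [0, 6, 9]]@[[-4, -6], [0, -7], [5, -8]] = C[0][0] = (2)*(-4) + (4)*(0) + (4)*(5) = 12
C[0][1] = (2)*(-6) + (4)*(-7) + (4)*(-8) = -72
C[1][0] = (-2)*(-4) + (-7)*(0) + (-10)*(5) = -42
C[1][1] = (-2)*(-6) + (-7)*(-7) + (-10)*(-8) = 141
C[2][0] = (0)*(-4) + (6)*(0) + (9)*(5) = 45
C[2][1] = (0)*(-6) + (6)*(-7) + (9)*(-8) = -114
= [[12, -72], [-42, 141], [45, -114]]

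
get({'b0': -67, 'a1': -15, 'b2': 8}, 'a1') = -15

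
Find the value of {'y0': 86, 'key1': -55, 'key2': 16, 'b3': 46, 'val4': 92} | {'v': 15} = {'y0': 86, 'key1': -55, 'key2': 16, 'b3': 46, 'val4': 92, 'v': 15}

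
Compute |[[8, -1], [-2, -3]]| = -26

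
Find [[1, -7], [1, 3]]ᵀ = [[1, 1], [-7, 3]]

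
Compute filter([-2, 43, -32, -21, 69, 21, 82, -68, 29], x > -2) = [43, 69, 21, 82, 29]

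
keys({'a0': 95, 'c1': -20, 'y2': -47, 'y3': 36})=['a0', 'c1', 'y2', 'y3']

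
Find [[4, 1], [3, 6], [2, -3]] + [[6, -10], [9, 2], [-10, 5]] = [[10, -9], [12, 8], [-8, 2]]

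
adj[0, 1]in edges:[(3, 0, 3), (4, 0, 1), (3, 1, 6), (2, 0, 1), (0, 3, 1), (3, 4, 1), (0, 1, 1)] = 1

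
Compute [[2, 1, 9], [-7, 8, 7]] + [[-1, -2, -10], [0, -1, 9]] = [[1, -1, -1], [-7, 7, 16]]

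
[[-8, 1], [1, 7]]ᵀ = [[-8, 1], [1, 7]]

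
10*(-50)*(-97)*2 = 97000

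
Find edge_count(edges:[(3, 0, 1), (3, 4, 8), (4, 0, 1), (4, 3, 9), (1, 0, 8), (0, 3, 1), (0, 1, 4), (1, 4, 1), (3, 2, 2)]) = 9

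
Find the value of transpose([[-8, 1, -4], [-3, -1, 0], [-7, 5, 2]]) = [[-8, -3, -7], [1, -1, 5], [-4, 0, 2]]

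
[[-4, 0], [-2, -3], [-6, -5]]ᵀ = [[-4, -2, -6], [0, -3, -5]]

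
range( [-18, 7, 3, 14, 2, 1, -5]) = 32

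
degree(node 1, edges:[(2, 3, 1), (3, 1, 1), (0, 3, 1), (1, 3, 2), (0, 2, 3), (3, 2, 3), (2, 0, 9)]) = 2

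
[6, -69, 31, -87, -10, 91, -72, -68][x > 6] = keep x where x > 6: 6✗, -69✗, 31✓, -87✗, -10✗, 91✓, -72✗, -68✗
= [31, 91]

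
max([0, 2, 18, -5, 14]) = 18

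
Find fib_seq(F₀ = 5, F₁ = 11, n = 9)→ F_2 = F_1 + F_0 = 16
F_3 = F_2 + F_1 = 27
F_4 = F_3 + F_2 = 43
...
= [5, 11, 16, 27, 43, 70, 113, 183, 296]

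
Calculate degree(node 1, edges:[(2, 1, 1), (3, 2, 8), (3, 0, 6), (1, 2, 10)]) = incident: (2,1), (1,2)
= 2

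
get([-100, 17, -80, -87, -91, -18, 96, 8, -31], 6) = 96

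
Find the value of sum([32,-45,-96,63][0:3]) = slice → [32, -45, -96]
32 + (-45) + (-96)
= -109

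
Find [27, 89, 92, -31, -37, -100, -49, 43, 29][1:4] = [89, 92, -31]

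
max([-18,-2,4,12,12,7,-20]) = 12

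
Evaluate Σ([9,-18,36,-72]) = 9 + -18 + 36 + -72
= -45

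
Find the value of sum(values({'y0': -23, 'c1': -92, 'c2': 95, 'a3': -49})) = (-23) + (-92) + 95 + (-49)
= -69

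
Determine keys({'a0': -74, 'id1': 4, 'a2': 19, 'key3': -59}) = ['a0', 'id1', 'a2', 'key3']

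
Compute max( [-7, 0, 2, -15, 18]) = 18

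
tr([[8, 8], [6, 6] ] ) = 14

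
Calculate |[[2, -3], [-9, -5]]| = (2)*(-5) - (-3)*(-9)
= -37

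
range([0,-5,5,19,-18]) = 37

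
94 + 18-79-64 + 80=49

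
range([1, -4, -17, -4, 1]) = 18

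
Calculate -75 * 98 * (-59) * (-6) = -2601900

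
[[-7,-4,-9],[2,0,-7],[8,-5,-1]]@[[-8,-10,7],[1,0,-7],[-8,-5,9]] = [[124, 115, -102], [40, 15, -49], [-61, -75, 82]]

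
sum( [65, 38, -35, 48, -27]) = 89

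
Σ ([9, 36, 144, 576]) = 765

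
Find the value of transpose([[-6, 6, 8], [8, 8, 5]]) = [[-6, 8], [6, 8], [8, 5]]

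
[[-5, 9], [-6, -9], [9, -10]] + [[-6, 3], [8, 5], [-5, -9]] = [[-11, 12], [2, -4], [4, -19]]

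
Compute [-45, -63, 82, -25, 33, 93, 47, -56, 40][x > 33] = [82, 93, 47, 40]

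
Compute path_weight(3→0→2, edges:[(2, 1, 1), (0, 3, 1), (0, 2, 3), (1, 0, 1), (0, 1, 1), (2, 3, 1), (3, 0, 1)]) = w(3→0)=1 + w(0→2)=3
= 4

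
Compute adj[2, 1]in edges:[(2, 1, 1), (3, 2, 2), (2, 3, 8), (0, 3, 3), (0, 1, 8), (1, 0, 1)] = 1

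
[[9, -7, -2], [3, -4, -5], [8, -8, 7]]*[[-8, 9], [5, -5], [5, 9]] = [[-117, 98], [-69, 2], [-69, 175]]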